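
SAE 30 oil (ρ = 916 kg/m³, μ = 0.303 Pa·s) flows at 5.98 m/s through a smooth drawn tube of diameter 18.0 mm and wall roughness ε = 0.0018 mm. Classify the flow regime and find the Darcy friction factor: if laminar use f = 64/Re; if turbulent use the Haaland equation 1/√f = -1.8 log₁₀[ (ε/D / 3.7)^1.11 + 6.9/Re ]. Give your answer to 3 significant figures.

f ≈ 0.197

Re = ρVD/μ = 916·5.98·0.018/0.303 = 325.4.
Re < 2300 → laminar, so f = 64/Re = 0.1967 (roughness is irrelevant in laminar flow).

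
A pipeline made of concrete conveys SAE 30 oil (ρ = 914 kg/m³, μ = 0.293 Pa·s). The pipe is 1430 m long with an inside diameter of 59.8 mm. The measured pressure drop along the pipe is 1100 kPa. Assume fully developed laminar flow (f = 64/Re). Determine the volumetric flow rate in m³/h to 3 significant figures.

For laminar flow, f = 64/Re with Re = ρVD/μ, so Darcy-Weisbach reduces to ΔP = 32μLV/D². Solving for V: V = ΔP·D²/(32μL) = 1.1e+06·(0.0598)²/(32·0.293·1430) = 0.2934 m/s.
Check: Re = ρVD/μ = 914·0.2934·0.0598/0.293 = 54.73 < 2300, so the laminar assumption holds.
Q = V·A = 0.2934·(π/4·0.0598²) = 0.000824 m³/s = 2.97 m³/h.

Q ≈ 2.97 m³/h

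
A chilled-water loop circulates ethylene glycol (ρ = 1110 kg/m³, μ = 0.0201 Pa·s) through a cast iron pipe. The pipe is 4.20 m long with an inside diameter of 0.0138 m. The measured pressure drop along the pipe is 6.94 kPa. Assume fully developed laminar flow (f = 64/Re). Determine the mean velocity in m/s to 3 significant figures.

For laminar flow, f = 64/Re with Re = ρVD/μ, so Darcy-Weisbach reduces to ΔP = 32μLV/D². Solving for V: V = ΔP·D²/(32μL) = 6940·(0.0138)²/(32·0.0201·4.2) = 0.4892 m/s.
Check: Re = ρVD/μ = 1110·0.4892·0.0138/0.0201 = 372.8 < 2300, so the laminar assumption holds.

V ≈ 0.489 m/s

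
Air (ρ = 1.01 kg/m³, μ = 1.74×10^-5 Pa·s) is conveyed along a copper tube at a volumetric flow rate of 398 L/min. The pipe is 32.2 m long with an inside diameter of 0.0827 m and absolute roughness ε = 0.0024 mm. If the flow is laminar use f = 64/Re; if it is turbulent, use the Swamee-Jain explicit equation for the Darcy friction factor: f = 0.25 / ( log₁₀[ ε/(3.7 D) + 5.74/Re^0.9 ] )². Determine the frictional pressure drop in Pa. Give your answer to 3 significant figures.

Q = 398 L/min = 398/60000 = 0.006633 m³/s.
Cross-sectional area A = πD²/4 = π(0.0827)²/4 = 0.005372 m²; mean velocity V = Q/A = 0.006633/0.005372 = 1.235 m/s.
Reynolds number Re = ρVD/μ = 1.01 · 1.235 · 0.0827 / 1.74e-05 = 5928.
Re > 4000 → turbulent. Relative roughness ε/D = 2.4e-06/0.0827 = 2.9e-05. Swamee-Jain: f = 0.25/(log₁₀[2.9e-05/3.7 + 5.74/5928^0.9])² = 0.25/(log₁₀[7.84e-06 + 0.00231])² = 0.25/(-2.635)² = 0.036.
Darcy-Weisbach: ΔP = f(L/D)(ρV²/2) = 0.036·(32.2/0.0827)·(1.01·1.235²/2) = 0.036·389.4·0.7701 = 10.79 Pa.

ΔP ≈ 10.8 Pa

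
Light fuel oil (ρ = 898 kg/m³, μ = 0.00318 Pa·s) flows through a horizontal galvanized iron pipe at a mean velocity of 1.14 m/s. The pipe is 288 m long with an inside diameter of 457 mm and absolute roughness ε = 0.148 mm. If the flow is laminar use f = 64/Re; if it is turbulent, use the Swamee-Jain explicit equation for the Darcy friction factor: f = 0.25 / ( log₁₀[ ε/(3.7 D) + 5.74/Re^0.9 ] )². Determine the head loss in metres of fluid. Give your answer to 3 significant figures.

h_f ≈ 0.776 m

Reynolds number Re = ρVD/μ = 898 · 1.14 · 0.457 / 0.00318 = 1.471e+05.
Re > 4000 → turbulent. Relative roughness ε/D = 0.000148/0.457 = 0.000324. Swamee-Jain: f = 0.25/(log₁₀[0.000324/3.7 + 5.74/1.471e+05^0.9])² = 0.25/(log₁₀[8.75e-05 + 0.000128])² = 0.25/(-3.666)² = 0.0186.
Darcy-Weisbach: ΔP = f(L/D)(ρV²/2) = 0.0186·(288/0.457)·(898·1.14²/2) = 0.0186·630.2·583.5 = 6840 Pa.
Head loss h_f = ΔP/(ρg) = 6840/(898·9.81) = 0.776 m.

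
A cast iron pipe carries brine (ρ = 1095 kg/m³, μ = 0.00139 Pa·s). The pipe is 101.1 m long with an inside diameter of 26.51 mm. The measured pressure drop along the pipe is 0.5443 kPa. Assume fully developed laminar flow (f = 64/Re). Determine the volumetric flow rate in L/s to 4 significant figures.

Q ≈ 0.04695 L/s

For laminar flow, f = 64/Re with Re = ρVD/μ, so Darcy-Weisbach reduces to ΔP = 32μLV/D². Solving for V: V = ΔP·D²/(32μL) = 544.3·(0.02651)²/(32·0.00139·101.1) = 0.08506 m/s.
Check: Re = ρVD/μ = 1095·0.08506·0.02651/0.00139 = 1776 < 2300, so the laminar assumption holds.
Q = V·A = 0.08506·(π/4·0.02651²) = 4.695e-05 m³/s = 0.04695 L/s.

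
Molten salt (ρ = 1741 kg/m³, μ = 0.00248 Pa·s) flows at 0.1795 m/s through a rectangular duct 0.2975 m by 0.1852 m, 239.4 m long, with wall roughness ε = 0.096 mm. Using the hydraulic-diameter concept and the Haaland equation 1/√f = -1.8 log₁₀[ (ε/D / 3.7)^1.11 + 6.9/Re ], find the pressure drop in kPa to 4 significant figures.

Hydraulic diameter D_h = 4A/P = 4·(0.2975·0.1852)/(2·(0.2975+0.1852)) = 0.2204/0.9654 = 0.2283 m.
Re = ρVD_h/μ = 1741·0.1795·0.2283/0.00248 = 2.877e+04.
ε/D_h = 9.6e-05/0.2283 = 0.000421; Haaland gives 1/√f = -1.8 log₁₀[4.19e-05+0.00024] = 6.39, so f = 0.02449.
ΔP = f(L/D_h)(ρV²/2) = 0.02449·239.4/0.2283·28.05 = 720.3 Pa.
ΔP = 0.7203 kPa.

ΔP ≈ 0.7203 kPa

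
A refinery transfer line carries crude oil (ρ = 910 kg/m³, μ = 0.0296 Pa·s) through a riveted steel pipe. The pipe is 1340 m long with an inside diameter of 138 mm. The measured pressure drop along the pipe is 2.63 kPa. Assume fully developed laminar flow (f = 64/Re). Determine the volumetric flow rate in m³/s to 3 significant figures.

For laminar flow, f = 64/Re with Re = ρVD/μ, so Darcy-Weisbach reduces to ΔP = 32μLV/D². Solving for V: V = ΔP·D²/(32μL) = 2630·(0.138)²/(32·0.0296·1340) = 0.03946 m/s.
Check: Re = ρVD/μ = 910·0.03946·0.138/0.0296 = 167.4 < 2300, so the laminar assumption holds.
Q = V·A = 0.03946·(π/4·0.138²) = 0.0005902 m³/s = 5.90×10^-4 m³/s.

Q ≈ 5.90×10^-4 m³/s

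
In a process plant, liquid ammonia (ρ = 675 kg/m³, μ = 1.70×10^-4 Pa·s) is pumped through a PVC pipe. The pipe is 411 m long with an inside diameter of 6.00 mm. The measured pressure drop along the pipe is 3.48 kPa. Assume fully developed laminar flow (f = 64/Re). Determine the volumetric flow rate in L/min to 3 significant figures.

For laminar flow, f = 64/Re with Re = ρVD/μ, so Darcy-Weisbach reduces to ΔP = 32μLV/D². Solving for V: V = ΔP·D²/(32μL) = 3480·(0.006)²/(32·0.00017·411) = 0.05603 m/s.
Check: Re = ρVD/μ = 675·0.05603·0.006/0.00017 = 1335 < 2300, so the laminar assumption holds.
Q = V·A = 0.05603·(π/4·0.006²) = 1.584e-06 m³/s = 0.0951 L/min.

Q ≈ 0.0951 L/min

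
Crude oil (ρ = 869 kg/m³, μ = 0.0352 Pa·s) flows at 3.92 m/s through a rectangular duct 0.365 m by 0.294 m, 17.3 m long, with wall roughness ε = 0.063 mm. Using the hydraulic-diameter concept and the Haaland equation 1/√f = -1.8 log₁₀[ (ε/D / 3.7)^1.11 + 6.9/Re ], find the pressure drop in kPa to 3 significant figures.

Hydraulic diameter D_h = 4A/P = 4·(0.365·0.294)/(2·(0.365+0.294)) = 0.4292/1.318 = 0.3257 m.
Re = ρVD_h/μ = 869·3.92·0.3257/0.0352 = 3.152e+04.
ε/D_h = 6.3e-05/0.3257 = 0.000193; Haaland gives 1/√f = -1.8 log₁₀[1.77e-05+0.000219] = 6.527, so f = 0.02347.
ΔP = f(L/D_h)(ρV²/2) = 0.02347·17.3/0.3257·6677 = 8326 Pa.
ΔP = 8.33 kPa.

ΔP ≈ 8.33 kPa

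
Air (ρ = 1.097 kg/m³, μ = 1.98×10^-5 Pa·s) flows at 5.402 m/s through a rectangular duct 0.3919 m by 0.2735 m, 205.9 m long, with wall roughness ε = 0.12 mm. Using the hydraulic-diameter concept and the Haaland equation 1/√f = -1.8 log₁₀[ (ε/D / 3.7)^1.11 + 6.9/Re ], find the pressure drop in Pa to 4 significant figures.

Hydraulic diameter D_h = 4A/P = 4·(0.3919·0.2735)/(2·(0.3919+0.2735)) = 0.4287/1.331 = 0.3222 m.
Re = ρVD_h/μ = 1.097·5.402·0.3222/1.98e-05 = 9.642e+04.
ε/D_h = 0.00012/0.3222 = 0.000372; Haaland gives 1/√f = -1.8 log₁₀[3.66e-05+7.16e-05] = 7.139, so f = 0.01962.
ΔP = f(L/D_h)(ρV²/2) = 0.01962·205.9/0.3222·16.01 = 200.7 Pa.

ΔP ≈ 200.7 Pa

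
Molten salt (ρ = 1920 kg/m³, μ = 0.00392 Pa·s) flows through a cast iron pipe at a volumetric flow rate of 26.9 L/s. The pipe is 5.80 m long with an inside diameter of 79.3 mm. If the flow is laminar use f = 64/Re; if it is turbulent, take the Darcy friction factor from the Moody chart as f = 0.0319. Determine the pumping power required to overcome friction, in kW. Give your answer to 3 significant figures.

P ≈ 1.79 kW

Q = 26.9 L/s = 26.9/1000 = 0.0269 m³/s.
Cross-sectional area A = πD²/4 = π(0.0793)²/4 = 0.004939 m²; mean velocity V = Q/A = 0.0269/0.004939 = 5.446 m/s.
Reynolds number Re = ρVD/μ = 1920 · 5.446 · 0.0793 / 0.00392 = 2.115e+05.
Re > 4000 → turbulent; use the Moody-chart value f = 0.0319.
Darcy-Weisbach: ΔP = f(L/D)(ρV²/2) = 0.0319·(5.8/0.0793)·(1920·5.446²/2) = 0.0319·73.14·2.848e+04 = 6.644e+04 Pa.
Pumping power P = QΔP = 0.0269·6.644e+04 = 1787 W = 1.79 kW.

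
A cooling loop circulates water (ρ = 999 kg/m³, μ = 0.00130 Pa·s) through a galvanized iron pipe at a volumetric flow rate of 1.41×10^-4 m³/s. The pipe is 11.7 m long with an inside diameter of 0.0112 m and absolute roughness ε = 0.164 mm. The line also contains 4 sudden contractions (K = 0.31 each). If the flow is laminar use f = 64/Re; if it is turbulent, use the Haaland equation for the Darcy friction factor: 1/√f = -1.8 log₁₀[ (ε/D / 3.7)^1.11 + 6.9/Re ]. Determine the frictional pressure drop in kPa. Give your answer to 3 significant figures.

Cross-sectional area A = πD²/4 = π(0.0112)²/4 = 9.852e-05 m²; mean velocity V = Q/A = 0.000141/9.852e-05 = 1.431 m/s.
Reynolds number Re = ρVD/μ = 999 · 1.431 · 0.0112 / 0.0013 = 1.232e+04.
Re > 4000 → turbulent. Relative roughness ε/D = 0.000164/0.0112 = 0.0146. Haaland: 1/√f = -1.8 log₁₀[(0.0146/3.7)^1.11 + 6.9/1.232e+04] = -1.8 log₁₀[0.00215 + 0.00056] = 4.62, so f = 0.04686.
Total minor-loss coefficient ΣK = 4·0.31 = 1.24.
ΔP = [f·L/D + ΣK]·(ρV²/2) = [0.04686·11.7/0.0112 + 1.24]·(999·1.431²/2) = [48.95 + 1.24]·1023 = 5.135e+04 Pa.
ΔP = 5.135e+04 Pa = 51.4 kPa.

ΔP ≈ 51.4 kPa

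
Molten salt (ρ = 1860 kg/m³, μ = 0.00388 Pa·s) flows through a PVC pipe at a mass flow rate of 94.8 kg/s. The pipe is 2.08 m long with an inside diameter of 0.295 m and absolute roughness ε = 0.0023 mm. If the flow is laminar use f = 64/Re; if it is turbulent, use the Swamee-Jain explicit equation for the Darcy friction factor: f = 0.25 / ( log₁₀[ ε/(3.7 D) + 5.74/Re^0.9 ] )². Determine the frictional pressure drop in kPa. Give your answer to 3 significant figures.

ΔP ≈ 0.0646 kPa

A = πD²/4 = π(0.295)²/4 = 0.06835 m²; mean velocity V = ṁ/(ρA) = 94.8/(1860 · 0.06835) = 0.7457 m/s.
Reynolds number Re = ρVD/μ = 1860 · 0.7457 · 0.295 / 0.00388 = 1.055e+05.
Re > 4000 → turbulent. Relative roughness ε/D = 2.3e-06/0.295 = 7.8e-06. Swamee-Jain: f = 0.25/(log₁₀[7.8e-06/3.7 + 5.74/1.055e+05^0.9])² = 0.25/(log₁₀[2.11e-06 + 0.000173])² = 0.25/(-3.757)² = 0.01772.
Darcy-Weisbach: ΔP = f(L/D)(ρV²/2) = 0.01772·(2.08/0.295)·(1860·0.7457²/2) = 0.01772·7.051·517.1 = 64.6 Pa.
ΔP = 64.6 Pa = 0.0646 kPa.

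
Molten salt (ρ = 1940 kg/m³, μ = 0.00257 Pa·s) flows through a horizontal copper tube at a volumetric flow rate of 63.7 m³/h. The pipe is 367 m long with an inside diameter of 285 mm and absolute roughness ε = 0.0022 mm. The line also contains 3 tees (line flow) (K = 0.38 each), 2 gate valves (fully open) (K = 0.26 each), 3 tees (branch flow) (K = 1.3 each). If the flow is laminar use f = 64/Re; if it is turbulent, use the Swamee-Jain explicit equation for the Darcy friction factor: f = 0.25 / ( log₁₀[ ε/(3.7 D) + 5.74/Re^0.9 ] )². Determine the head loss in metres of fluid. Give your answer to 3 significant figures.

Q = 63.7 m³/h = 63.7/3600 = 0.01769 m³/s.
Cross-sectional area A = πD²/4 = π(0.285)²/4 = 0.06379 m²; mean velocity V = Q/A = 0.01769/0.06379 = 0.2774 m/s.
Reynolds number Re = ρVD/μ = 1940 · 0.2774 · 0.285 / 0.00257 = 5.967e+04.
Re > 4000 → turbulent. Relative roughness ε/D = 2.2e-06/0.285 = 7.72e-06. Swamee-Jain: f = 0.25/(log₁₀[7.72e-06/3.7 + 5.74/5.967e+04^0.9])² = 0.25/(log₁₀[2.09e-06 + 0.000289])² = 0.25/(-3.536)² = 0.01999.
Total minor-loss coefficient ΣK = 3·0.38 + 2·0.26 + 3·1.3 = 5.56.
ΔP = [f·L/D + ΣK]·(ρV²/2) = [0.01999·367/0.285 + 5.56]·(1940·0.2774²/2) = [25.75 + 5.56]·74.63 = 2336 Pa.
Head loss h_f = ΔP/(ρg) = 2336/(1940·9.81) = 0.123 m.

h_f ≈ 0.123 m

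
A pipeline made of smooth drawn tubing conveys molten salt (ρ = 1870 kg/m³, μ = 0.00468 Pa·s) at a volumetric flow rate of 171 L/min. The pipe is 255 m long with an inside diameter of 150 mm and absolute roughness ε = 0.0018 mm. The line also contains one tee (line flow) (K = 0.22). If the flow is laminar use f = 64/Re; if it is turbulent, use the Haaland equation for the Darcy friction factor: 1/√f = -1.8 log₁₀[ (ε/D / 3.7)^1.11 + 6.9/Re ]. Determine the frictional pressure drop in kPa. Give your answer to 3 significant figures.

Q = 171 L/min = 171/60000 = 0.00285 m³/s.
Cross-sectional area A = πD²/4 = π(0.15)²/4 = 0.01767 m²; mean velocity V = Q/A = 0.00285/0.01767 = 0.1613 m/s.
Reynolds number Re = ρVD/μ = 1870 · 0.1613 · 0.15 / 0.00468 = 9666.
Re > 4000 → turbulent. Relative roughness ε/D = 1.8e-06/0.15 = 1.2e-05. Haaland: 1/√f = -1.8 log₁₀[(1.2e-05/3.7)^1.11 + 6.9/9666] = -1.8 log₁₀[8.08e-07 + 0.000714] = 5.663, so f = 0.03119.
Total minor-loss coefficient ΣK = 1·0.22 = 0.22.
ΔP = [f·L/D + ΣK]·(ρV²/2) = [0.03119·255/0.15 + 0.22]·(1870·0.1613²/2) = [53.02 + 0.22]·24.32 = 1295 Pa.
ΔP = 1295 Pa = 1.29 kPa.

ΔP ≈ 1.29 kPa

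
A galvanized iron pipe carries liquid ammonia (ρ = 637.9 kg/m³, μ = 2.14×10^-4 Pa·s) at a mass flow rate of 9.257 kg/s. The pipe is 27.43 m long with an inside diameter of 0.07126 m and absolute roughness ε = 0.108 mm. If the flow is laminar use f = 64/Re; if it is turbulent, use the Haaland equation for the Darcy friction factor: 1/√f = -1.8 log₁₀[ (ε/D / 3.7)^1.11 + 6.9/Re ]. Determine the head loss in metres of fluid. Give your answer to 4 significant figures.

A = πD²/4 = π(0.07126)²/4 = 0.003988 m²; mean velocity V = ṁ/(ρA) = 9.257/(637.9 · 0.003988) = 3.639 m/s.
Reynolds number Re = ρVD/μ = 637.9 · 3.639 · 0.07126 / 0.000214 = 7.729e+05.
Re > 4000 → turbulent. Relative roughness ε/D = 0.000108/0.07126 = 0.00152. Haaland: 1/√f = -1.8 log₁₀[(0.00152/3.7)^1.11 + 6.9/7.729e+05] = -1.8 log₁₀[0.000174 + 8.93e-06] = 6.729, so f = 0.02208.
Darcy-Weisbach: ΔP = f(L/D)(ρV²/2) = 0.02208·(27.43/0.07126)·(637.9·3.639²/2) = 0.02208·384.9·4223 = 3.59e+04 Pa.
Head loss h_f = ΔP/(ρg) = 3.59e+04/(637.9·9.81) = 5.736 m.

h_f ≈ 5.736 m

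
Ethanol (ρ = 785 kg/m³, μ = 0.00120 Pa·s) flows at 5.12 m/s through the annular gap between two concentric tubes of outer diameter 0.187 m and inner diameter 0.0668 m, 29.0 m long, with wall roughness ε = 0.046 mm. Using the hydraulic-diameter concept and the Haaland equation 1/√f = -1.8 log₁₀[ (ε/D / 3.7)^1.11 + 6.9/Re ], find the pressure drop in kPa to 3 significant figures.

ΔP ≈ 42.2 kPa

Hydraulic diameter D_h = 4A/P = D_o - D_i = 0.187 - 0.0668 = 0.1202 m.
Re = ρVD_h/μ = 785·5.12·0.1202/0.0012 = 4.026e+05.
ε/D_h = 4.6e-05/0.1202 = 0.000383; Haaland gives 1/√f = -1.8 log₁₀[3.77e-05+1.71e-05] = 7.67, so f = 0.017.
ΔP = f(L/D_h)(ρV²/2) = 0.017·29/0.1202·1.029e+04 = 4.22e+04 Pa.
ΔP = 42.2 kPa.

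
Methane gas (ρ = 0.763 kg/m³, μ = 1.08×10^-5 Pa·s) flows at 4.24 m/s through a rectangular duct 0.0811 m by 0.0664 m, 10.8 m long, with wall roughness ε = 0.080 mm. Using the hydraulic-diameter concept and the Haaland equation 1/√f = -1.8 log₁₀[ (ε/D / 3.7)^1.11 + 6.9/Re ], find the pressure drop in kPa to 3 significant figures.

ΔP ≈ 0.0277 kPa

Hydraulic diameter D_h = 4A/P = 4·(0.0811·0.0664)/(2·(0.0811+0.0664)) = 0.02154/0.295 = 0.07302 m.
Re = ρVD_h/μ = 0.763·4.24·0.07302/1.08e-05 = 2.187e+04.
ε/D_h = 8e-05/0.07302 = 0.0011; Haaland gives 1/√f = -1.8 log₁₀[0.000121+0.000315] = 6.048, so f = 0.02734.
ΔP = f(L/D_h)(ρV²/2) = 0.02734·10.8/0.07302·6.858 = 27.73 Pa.
ΔP = 0.0277 kPa.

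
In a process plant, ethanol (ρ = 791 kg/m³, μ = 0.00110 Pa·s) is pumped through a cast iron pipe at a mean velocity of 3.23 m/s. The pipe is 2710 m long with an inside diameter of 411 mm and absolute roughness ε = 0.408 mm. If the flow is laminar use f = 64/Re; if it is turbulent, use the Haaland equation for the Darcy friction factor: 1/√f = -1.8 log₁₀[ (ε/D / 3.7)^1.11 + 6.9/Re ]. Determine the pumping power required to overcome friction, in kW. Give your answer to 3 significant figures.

P ≈ 232 kW

Reynolds number Re = ρVD/μ = 791 · 3.23 · 0.411 / 0.0011 = 9.546e+05.
Re > 4000 → turbulent. Relative roughness ε/D = 0.000408/0.411 = 0.000993. Haaland: 1/√f = -1.8 log₁₀[(0.000993/3.7)^1.11 + 6.9/9.546e+05] = -1.8 log₁₀[0.000109 + 7.23e-06] = 7.085, so f = 0.01992.
Darcy-Weisbach: ΔP = f(L/D)(ρV²/2) = 0.01992·(2710/0.411)·(791·3.23²/2) = 0.01992·6594·4126 = 5.42e+05 Pa.
Q = V·A = 3.23·0.1327 = 0.4285 m³/s.
Pumping power P = QΔP = 0.4285·5.42e+05 = 232200 W = 232 kW.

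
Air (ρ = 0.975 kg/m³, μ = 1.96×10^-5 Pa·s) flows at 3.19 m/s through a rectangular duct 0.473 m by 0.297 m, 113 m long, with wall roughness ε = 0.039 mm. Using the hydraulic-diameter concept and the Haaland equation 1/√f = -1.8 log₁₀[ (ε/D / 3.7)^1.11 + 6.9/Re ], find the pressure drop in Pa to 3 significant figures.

ΔP ≈ 31.3 Pa

Hydraulic diameter D_h = 4A/P = 4·(0.473·0.297)/(2·(0.473+0.297)) = 0.5619/1.54 = 0.3649 m.
Re = ρVD_h/μ = 0.975·3.19·0.3649/1.96e-05 = 5.79e+04.
ε/D_h = 3.9e-05/0.3649 = 0.000107; Haaland gives 1/√f = -1.8 log₁₀[9.15e-06+0.000119] = 7.005, so f = 0.02038.
ΔP = f(L/D_h)(ρV²/2) = 0.02038·113/0.3649·4.961 = 31.31 Pa.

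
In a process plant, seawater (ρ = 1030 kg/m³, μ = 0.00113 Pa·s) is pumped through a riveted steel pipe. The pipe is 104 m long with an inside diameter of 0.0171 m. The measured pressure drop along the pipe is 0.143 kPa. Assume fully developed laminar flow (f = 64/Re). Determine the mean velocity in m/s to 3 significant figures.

For laminar flow, f = 64/Re with Re = ρVD/μ, so Darcy-Weisbach reduces to ΔP = 32μLV/D². Solving for V: V = ΔP·D²/(32μL) = 143·(0.0171)²/(32·0.00113·104) = 0.01112 m/s.
Check: Re = ρVD/μ = 1030·0.01112·0.0171/0.00113 = 173.3 < 2300, so the laminar assumption holds.

V ≈ 0.0111 m/s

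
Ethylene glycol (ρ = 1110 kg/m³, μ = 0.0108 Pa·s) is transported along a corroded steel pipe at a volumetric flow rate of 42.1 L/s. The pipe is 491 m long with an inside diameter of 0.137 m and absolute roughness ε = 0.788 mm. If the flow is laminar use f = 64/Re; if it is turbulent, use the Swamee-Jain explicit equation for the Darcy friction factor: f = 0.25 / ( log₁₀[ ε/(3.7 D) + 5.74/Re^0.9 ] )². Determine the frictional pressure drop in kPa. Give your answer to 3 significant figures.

Q = 42.1 L/s = 42.1/1000 = 0.0421 m³/s.
Cross-sectional area A = πD²/4 = π(0.137)²/4 = 0.01474 m²; mean velocity V = Q/A = 0.0421/0.01474 = 2.856 m/s.
Reynolds number Re = ρVD/μ = 1110 · 2.856 · 0.137 / 0.0108 = 4.021e+04.
Re > 4000 → turbulent. Relative roughness ε/D = 0.000788/0.137 = 0.00575. Swamee-Jain: f = 0.25/(log₁₀[0.00575/3.7 + 5.74/4.021e+04^0.9])² = 0.25/(log₁₀[0.00155 + 0.000412])² = 0.25/(-2.706)² = 0.03413.
Darcy-Weisbach: ΔP = f(L/D)(ρV²/2) = 0.03413·(491/0.137)·(1110·2.856²/2) = 0.03413·3584·4527 = 5.538e+05 Pa.
ΔP = 5.538e+05 Pa = 554 kPa.

ΔP ≈ 554 kPa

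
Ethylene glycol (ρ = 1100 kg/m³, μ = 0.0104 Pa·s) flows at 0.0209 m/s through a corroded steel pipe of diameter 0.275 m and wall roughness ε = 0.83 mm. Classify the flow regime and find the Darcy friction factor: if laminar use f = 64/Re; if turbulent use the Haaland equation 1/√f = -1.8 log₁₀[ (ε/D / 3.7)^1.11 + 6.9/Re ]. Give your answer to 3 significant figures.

Re = ρVD/μ = 1100·0.0209·0.275/0.0104 = 607.9.
Re < 2300 → laminar, so f = 64/Re = 0.1053 (roughness is irrelevant in laminar flow).

f ≈ 0.105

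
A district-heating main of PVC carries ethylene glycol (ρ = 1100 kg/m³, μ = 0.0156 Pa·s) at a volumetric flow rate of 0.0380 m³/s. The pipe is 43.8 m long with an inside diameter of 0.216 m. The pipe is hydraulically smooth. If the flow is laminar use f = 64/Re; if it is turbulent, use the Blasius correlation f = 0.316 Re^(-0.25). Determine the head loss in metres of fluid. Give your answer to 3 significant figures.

h_f ≈ 0.313 m

Cross-sectional area A = πD²/4 = π(0.216)²/4 = 0.03664 m²; mean velocity V = Q/A = 0.038/0.03664 = 1.037 m/s.
Reynolds number Re = ρVD/μ = 1100 · 1.037 · 0.216 / 0.0156 = 1.579e+04.
Re > 4000 → turbulent. Smooth-pipe (Blasius): f = 0.316 Re^(-0.25) = 0.316/(1.579e+04)^0.25 = 0.02819.
Darcy-Weisbach: ΔP = f(L/D)(ρV²/2) = 0.02819·(43.8/0.216)·(1100·1.037²/2) = 0.02819·202.8·591.5 = 3381 Pa.
Head loss h_f = ΔP/(ρg) = 3381/(1100·9.81) = 0.313 m.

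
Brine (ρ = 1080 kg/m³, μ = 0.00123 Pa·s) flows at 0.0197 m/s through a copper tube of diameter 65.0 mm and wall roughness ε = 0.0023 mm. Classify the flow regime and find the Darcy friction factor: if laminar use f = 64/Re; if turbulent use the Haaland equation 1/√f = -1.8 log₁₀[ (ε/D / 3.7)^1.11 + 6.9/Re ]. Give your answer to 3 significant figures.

f ≈ 0.0569

Re = ρVD/μ = 1080·0.0197·0.065/0.00123 = 1124.
Re < 2300 → laminar, so f = 64/Re = 0.05692 (roughness is irrelevant in laminar flow).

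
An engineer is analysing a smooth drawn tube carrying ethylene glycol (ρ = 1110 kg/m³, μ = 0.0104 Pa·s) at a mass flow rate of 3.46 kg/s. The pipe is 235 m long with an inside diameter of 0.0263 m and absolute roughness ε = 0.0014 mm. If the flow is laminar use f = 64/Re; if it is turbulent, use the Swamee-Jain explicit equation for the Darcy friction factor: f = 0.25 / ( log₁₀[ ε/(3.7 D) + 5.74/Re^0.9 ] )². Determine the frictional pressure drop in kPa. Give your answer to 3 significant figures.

A = πD²/4 = π(0.0263)²/4 = 0.0005433 m²; mean velocity V = ṁ/(ρA) = 3.46/(1110 · 0.0005433) = 5.738 m/s.
Reynolds number Re = ρVD/μ = 1110 · 5.738 · 0.0263 / 0.0104 = 1.611e+04.
Re > 4000 → turbulent. Relative roughness ε/D = 1.4e-06/0.0263 = 5.32e-05. Swamee-Jain: f = 0.25/(log₁₀[5.32e-05/3.7 + 5.74/1.611e+04^0.9])² = 0.25/(log₁₀[1.44e-05 + 0.000939])² = 0.25/(-3.021)² = 0.0274.
Darcy-Weisbach: ΔP = f(L/D)(ρV²/2) = 0.0274·(235/0.0263)·(1110·5.738²/2) = 0.0274·8935·1.827e+04 = 4.473e+06 Pa.
ΔP = 4.473e+06 Pa = 4470 kPa.

ΔP ≈ 4470 kPa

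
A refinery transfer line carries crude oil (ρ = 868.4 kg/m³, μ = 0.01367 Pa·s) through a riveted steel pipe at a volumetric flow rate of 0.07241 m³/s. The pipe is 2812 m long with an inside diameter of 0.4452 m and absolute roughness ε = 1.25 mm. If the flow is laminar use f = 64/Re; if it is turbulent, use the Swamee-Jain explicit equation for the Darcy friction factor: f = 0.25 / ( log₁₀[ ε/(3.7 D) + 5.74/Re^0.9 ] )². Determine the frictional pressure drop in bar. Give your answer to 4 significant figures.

Cross-sectional area A = πD²/4 = π(0.4452)²/4 = 0.1557 m²; mean velocity V = Q/A = 0.07241/0.1557 = 0.4652 m/s.
Reynolds number Re = ρVD/μ = 868.4 · 0.4652 · 0.4452 / 0.0137 = 1.316e+04.
Re > 4000 → turbulent. Relative roughness ε/D = 0.00125/0.4452 = 0.00281. Swamee-Jain: f = 0.25/(log₁₀[0.00281/3.7 + 5.74/1.316e+04^0.9])² = 0.25/(log₁₀[0.000759 + 0.00113])² = 0.25/(-2.725)² = 0.03368.
Darcy-Weisbach: ΔP = f(L/D)(ρV²/2) = 0.03368·(2812/0.4452)·(868.4·0.4652²/2) = 0.03368·6316·93.95 = 1.998e+04 Pa.
ΔP = 1.998e+04 Pa = 0.1998 bar.

ΔP ≈ 0.1998 bar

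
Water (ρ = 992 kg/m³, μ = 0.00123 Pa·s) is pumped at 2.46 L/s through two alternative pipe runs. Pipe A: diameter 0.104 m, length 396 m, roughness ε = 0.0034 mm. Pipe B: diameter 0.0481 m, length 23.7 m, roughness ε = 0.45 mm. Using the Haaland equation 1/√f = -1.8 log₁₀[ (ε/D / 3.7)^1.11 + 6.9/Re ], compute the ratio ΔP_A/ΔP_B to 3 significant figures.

Pipe A: V = Q/A = 0.00246/0.008495 = 0.2896 m/s; Re = 2.429e+04; ε/D = 3.27e-05; Haaland → f = 0.02459; ΔP_A = f(L/D)(ρV²/2) = 3895 Pa.
Pipe B: V = Q/A = 0.00246/0.001817 = 1.354 m/s; Re = 5.252e+04; ε/D = 0.00936; Haaland → f = 0.03823; ΔP_B = f(L/D)(ρV²/2) = 1.712e+04 Pa.
ΔP_A/ΔP_B = 3895/1.712e+04 = 0.227.

ΔP_A/ΔP_B ≈ 0.227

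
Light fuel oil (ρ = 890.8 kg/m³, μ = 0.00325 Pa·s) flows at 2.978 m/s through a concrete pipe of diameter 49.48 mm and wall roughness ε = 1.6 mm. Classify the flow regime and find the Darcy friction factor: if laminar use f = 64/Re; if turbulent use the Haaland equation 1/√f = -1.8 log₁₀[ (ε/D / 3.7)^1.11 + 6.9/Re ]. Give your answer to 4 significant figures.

Re = ρVD/μ = 890.8·2.978·0.04948/0.00325 = 4.039e+04.
Re > 4000 → turbulent. ε/D = 0.0016/0.04948 = 0.0323; Haaland: 1/√f = -1.8 log₁₀[0.00519 + 0.000171] = 4.088, so f = 0.05985.

f ≈ 0.05985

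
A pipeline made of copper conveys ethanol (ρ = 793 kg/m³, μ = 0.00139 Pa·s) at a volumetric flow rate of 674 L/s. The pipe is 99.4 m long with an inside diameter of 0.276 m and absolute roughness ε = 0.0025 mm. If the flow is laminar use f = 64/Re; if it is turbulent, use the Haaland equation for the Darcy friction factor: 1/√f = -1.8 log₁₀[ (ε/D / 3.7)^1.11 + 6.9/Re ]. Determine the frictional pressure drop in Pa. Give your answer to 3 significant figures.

ΔP ≈ 196000 Pa

Q = 674 L/s = 674/1000 = 0.674 m³/s.
Cross-sectional area A = πD²/4 = π(0.276)²/4 = 0.05983 m²; mean velocity V = Q/A = 0.674/0.05983 = 11.27 m/s.
Reynolds number Re = ρVD/μ = 793 · 11.27 · 0.276 / 0.00139 = 1.774e+06.
Re > 4000 → turbulent. Relative roughness ε/D = 2.5e-06/0.276 = 9.06e-06. Haaland: 1/√f = -1.8 log₁₀[(9.06e-06/3.7)^1.11 + 6.9/1.774e+06] = -1.8 log₁₀[5.91e-07 + 3.89e-06] = 9.628, so f = 0.01079.
Darcy-Weisbach: ΔP = f(L/D)(ρV²/2) = 0.01079·(99.4/0.276)·(793·11.27²/2) = 0.01079·360.1·5.032e+04 = 1.955e+05 Pa.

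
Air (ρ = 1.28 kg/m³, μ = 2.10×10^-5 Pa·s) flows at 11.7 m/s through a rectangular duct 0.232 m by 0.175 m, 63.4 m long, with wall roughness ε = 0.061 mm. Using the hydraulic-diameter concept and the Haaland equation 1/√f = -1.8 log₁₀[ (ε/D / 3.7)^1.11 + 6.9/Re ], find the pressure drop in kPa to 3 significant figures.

ΔP ≈ 0.509 kPa

Hydraulic diameter D_h = 4A/P = 4·(0.232·0.175)/(2·(0.232+0.175)) = 0.1624/0.814 = 0.1995 m.
Re = ρVD_h/μ = 1.28·11.7·0.1995/2.1e-05 = 1.423e+05.
ε/D_h = 6.1e-05/0.1995 = 0.000306; Haaland gives 1/√f = -1.8 log₁₀[2.94e-05+4.85e-05] = 7.395, so f = 0.01828.
ΔP = f(L/D_h)(ρV²/2) = 0.01828·63.4/0.1995·87.61 = 509 Pa.
ΔP = 0.509 kPa.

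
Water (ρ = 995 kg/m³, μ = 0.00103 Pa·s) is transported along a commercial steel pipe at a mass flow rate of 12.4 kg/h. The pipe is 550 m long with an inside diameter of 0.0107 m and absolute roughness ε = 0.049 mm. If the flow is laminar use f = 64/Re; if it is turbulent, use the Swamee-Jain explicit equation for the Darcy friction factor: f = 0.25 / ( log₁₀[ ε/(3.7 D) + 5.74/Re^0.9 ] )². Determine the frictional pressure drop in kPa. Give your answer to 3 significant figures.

ΔP ≈ 6.10 kPa

ṁ = 12.4 kg/h = 12.4/3600 = 0.003444 kg/s.
A = πD²/4 = π(0.0107)²/4 = 8.992e-05 m²; mean velocity V = ṁ/(ρA) = 0.003444/(995 · 8.992e-05) = 0.0385 m/s.
Reynolds number Re = ρVD/μ = 995 · 0.0385 · 0.0107 / 0.00103 = 397.9.
Re < 2300 → laminar flow, so f = 64/Re = 64/397.9 = 0.1608 (the turbulent correlation is not needed).
Darcy-Weisbach: ΔP = f(L/D)(ρV²/2) = 0.1608·(550/0.0107)·(995·0.0385²/2) = 0.1608·5.14e+04·0.7373 = 6096 Pa.
ΔP = 6096 Pa = 6.10 kPa.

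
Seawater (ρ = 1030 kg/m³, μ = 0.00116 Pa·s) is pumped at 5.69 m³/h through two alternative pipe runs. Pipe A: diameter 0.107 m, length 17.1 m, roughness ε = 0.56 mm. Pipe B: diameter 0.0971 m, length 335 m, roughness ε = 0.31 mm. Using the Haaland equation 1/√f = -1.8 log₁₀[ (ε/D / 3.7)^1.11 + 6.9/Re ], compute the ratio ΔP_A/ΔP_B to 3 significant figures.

Pipe A: V = Q/A = 0.001581/0.008992 = 0.1758 m/s; Re = 1.67e+04; ε/D = 0.00523; Haaland → f = 0.03526; ΔP_A = f(L/D)(ρV²/2) = 89.67 Pa.
Pipe B: V = Q/A = 0.001581/0.007405 = 0.2134 m/s; Re = 1.84e+04; ε/D = 0.00319; Haaland → f = 0.03186; ΔP_B = f(L/D)(ρV²/2) = 2579 Pa.
ΔP_A/ΔP_B = 89.67/2579 = 0.0348.

ΔP_A/ΔP_B ≈ 0.0348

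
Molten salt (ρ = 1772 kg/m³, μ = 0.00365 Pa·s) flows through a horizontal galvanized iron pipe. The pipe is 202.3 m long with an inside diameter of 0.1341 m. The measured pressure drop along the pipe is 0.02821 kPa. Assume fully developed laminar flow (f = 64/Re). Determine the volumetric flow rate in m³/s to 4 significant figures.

Q ≈ 3.032×10^-4 m³/s

For laminar flow, f = 64/Re with Re = ρVD/μ, so Darcy-Weisbach reduces to ΔP = 32μLV/D². Solving for V: V = ΔP·D²/(32μL) = 28.21·(0.1341)²/(32·0.00365·202.3) = 0.02147 m/s.
Check: Re = ρVD/μ = 1772·0.02147·0.1341/0.00365 = 1398 < 2300, so the laminar assumption holds.
Q = V·A = 0.02147·(π/4·0.1341²) = 0.0003032 m³/s = 3.032×10^-4 m³/s.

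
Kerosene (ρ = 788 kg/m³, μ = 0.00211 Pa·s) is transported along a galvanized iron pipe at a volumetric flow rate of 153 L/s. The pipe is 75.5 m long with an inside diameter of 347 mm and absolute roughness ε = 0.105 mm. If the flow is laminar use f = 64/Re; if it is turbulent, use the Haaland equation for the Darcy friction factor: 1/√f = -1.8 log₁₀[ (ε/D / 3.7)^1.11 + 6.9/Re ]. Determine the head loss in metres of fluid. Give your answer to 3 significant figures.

h_f ≈ 0.506 m

Q = 153 L/s = 153/1000 = 0.153 m³/s.
Cross-sectional area A = πD²/4 = π(0.347)²/4 = 0.09457 m²; mean velocity V = Q/A = 0.153/0.09457 = 1.618 m/s.
Reynolds number Re = ρVD/μ = 788 · 1.618 · 0.347 / 0.00211 = 2.097e+05.
Re > 4000 → turbulent. Relative roughness ε/D = 0.000105/0.347 = 0.000303. Haaland: 1/√f = -1.8 log₁₀[(0.000303/3.7)^1.11 + 6.9/2.097e+05] = -1.8 log₁₀[2.9e-05 + 3.29e-05] = 7.574, so f = 0.01743.
Darcy-Weisbach: ΔP = f(L/D)(ρV²/2) = 0.01743·(75.5/0.347)·(788·1.618²/2) = 0.01743·217.6·1031 = 3911 Pa.
Head loss h_f = ΔP/(ρg) = 3911/(788·9.81) = 0.506 m.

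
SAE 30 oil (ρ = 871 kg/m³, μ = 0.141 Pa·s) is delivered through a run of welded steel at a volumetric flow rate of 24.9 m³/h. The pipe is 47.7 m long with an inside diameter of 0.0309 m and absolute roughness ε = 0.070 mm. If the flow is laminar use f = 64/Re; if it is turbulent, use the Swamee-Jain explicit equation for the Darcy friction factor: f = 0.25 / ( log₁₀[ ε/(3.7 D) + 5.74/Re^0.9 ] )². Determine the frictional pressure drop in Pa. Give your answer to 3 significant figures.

ΔP ≈ 2.08×10^6 Pa

Q = 24.9 m³/h = 24.9/3600 = 0.006917 m³/s.
Cross-sectional area A = πD²/4 = π(0.0309)²/4 = 0.0007499 m²; mean velocity V = Q/A = 0.006917/0.0007499 = 9.223 m/s.
Reynolds number Re = ρVD/μ = 871 · 9.223 · 0.0309 / 0.141 = 1761.
Re < 2300 → laminar flow, so f = 64/Re = 64/1761 = 0.03635 (the turbulent correlation is not needed).
Darcy-Weisbach: ΔP = f(L/D)(ρV²/2) = 0.03635·(47.7/0.0309)·(871·9.223²/2) = 0.03635·1544·3.705e+04 = 2.079e+06 Pa.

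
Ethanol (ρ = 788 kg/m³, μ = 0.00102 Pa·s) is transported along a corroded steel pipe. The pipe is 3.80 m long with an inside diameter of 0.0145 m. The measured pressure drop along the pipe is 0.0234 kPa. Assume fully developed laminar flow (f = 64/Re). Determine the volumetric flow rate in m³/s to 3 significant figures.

For laminar flow, f = 64/Re with Re = ρVD/μ, so Darcy-Weisbach reduces to ΔP = 32μLV/D². Solving for V: V = ΔP·D²/(32μL) = 23.4·(0.0145)²/(32·0.00102·3.8) = 0.03967 m/s.
Check: Re = ρVD/μ = 788·0.03967·0.0145/0.00102 = 444.3 < 2300, so the laminar assumption holds.
Q = V·A = 0.03967·(π/4·0.0145²) = 6.55e-06 m³/s = 6.55×10^-6 m³/s.

Q ≈ 6.55×10^-6 m³/s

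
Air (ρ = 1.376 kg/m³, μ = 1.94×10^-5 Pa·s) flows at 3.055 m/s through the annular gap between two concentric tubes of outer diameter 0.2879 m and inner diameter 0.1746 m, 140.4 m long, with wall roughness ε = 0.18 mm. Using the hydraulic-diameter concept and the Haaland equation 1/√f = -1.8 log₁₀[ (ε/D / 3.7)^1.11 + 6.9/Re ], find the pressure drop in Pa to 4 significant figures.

Hydraulic diameter D_h = 4A/P = D_o - D_i = 0.2879 - 0.1746 = 0.1133 m.
Re = ρVD_h/μ = 1.376·3.055·0.1133/1.94e-05 = 2.455e+04.
ε/D_h = 0.00018/0.1133 = 0.00159; Haaland gives 1/√f = -1.8 log₁₀[0.000183+0.000281] = 6, so f = 0.02778.
ΔP = f(L/D_h)(ρV²/2) = 0.02778·140.4/0.1133·6.421 = 221 Pa.

ΔP ≈ 221.0 Pa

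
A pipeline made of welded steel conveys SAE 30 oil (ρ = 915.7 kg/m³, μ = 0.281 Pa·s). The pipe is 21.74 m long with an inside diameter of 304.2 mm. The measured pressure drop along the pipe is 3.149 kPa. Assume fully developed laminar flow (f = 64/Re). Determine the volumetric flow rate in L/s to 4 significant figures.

Q ≈ 108.3 L/s

For laminar flow, f = 64/Re with Re = ρVD/μ, so Darcy-Weisbach reduces to ΔP = 32μLV/D². Solving for V: V = ΔP·D²/(32μL) = 3149·(0.3042)²/(32·0.281·21.74) = 1.491 m/s.
Check: Re = ρVD/μ = 915.7·1.491·0.3042/0.281 = 1478 < 2300, so the laminar assumption holds.
Q = V·A = 1.491·(π/4·0.3042²) = 0.1083 m³/s = 108.3 L/s.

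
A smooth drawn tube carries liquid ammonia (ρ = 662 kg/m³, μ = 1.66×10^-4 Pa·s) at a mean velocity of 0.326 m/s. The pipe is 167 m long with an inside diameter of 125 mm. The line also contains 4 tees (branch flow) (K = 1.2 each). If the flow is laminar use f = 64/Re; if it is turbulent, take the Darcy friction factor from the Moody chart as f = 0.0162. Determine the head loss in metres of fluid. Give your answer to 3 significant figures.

Reynolds number Re = ρVD/μ = 662 · 0.326 · 0.125 / 0.000166 = 1.625e+05.
Re > 4000 → turbulent; use the Moody-chart value f = 0.0162.
Total minor-loss coefficient ΣK = 4·1.2 = 4.8.
ΔP = [f·L/D + ΣK]·(ρV²/2) = [0.0162·167/0.125 + 4.8]·(662·0.326²/2) = [21.64 + 4.8]·35.18 = 930.2 Pa.
Head loss h_f = ΔP/(ρg) = 930.2/(662·9.81) = 0.143 m.

h_f ≈ 0.143 m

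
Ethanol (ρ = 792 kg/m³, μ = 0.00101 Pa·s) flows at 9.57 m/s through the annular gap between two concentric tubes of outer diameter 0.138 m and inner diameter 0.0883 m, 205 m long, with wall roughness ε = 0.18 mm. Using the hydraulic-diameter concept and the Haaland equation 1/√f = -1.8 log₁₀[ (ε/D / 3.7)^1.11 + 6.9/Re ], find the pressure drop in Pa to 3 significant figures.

ΔP ≈ 4.18×10^6 Pa

Hydraulic diameter D_h = 4A/P = D_o - D_i = 0.138 - 0.0883 = 0.0497 m.
Re = ρVD_h/μ = 792·9.57·0.0497/0.00101 = 3.73e+05.
ε/D_h = 0.00018/0.0497 = 0.00362; Haaland gives 1/√f = -1.8 log₁₀[0.000457+1.85e-05] = 5.982, so f = 0.02795.
ΔP = f(L/D_h)(ρV²/2) = 0.02795·205/0.0497·3.627e+04 = 4.181e+06 Pa.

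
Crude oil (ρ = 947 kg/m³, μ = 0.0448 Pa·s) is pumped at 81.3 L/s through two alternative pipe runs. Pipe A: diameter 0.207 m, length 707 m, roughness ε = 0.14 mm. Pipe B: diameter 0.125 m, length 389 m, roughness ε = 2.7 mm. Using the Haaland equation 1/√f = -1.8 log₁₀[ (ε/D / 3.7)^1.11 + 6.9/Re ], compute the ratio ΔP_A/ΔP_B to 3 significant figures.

ΔP_A/ΔP_B ≈ 0.0874

Pipe A: V = Q/A = 0.0813/0.03365 = 2.416 m/s; Re = 1.057e+04; ε/D = 0.000676; Haaland → f = 0.03129; ΔP_A = f(L/D)(ρV²/2) = 2.954e+05 Pa.
Pipe B: V = Q/A = 0.0813/0.01227 = 6.625 m/s; Re = 1.751e+04; ε/D = 0.0216; Haaland → f = 0.05224; ΔP_B = f(L/D)(ρV²/2) = 3.378e+06 Pa.
ΔP_A/ΔP_B = 2.954e+05/3.378e+06 = 0.0874.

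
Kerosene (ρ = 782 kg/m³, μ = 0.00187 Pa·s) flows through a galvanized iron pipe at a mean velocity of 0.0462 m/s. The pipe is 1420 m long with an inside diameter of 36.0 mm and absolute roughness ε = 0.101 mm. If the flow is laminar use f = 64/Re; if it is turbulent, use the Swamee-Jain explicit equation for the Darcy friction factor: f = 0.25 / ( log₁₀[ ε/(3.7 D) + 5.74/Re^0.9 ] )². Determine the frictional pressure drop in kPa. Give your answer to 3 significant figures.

Reynolds number Re = ρVD/μ = 782 · 0.0462 · 0.036 / 0.00187 = 695.5.
Re < 2300 → laminar flow, so f = 64/Re = 64/695.5 = 0.09202 (the turbulent correlation is not needed).
Darcy-Weisbach: ΔP = f(L/D)(ρV²/2) = 0.09202·(1420/0.036)·(782·0.0462²/2) = 0.09202·3.944e+04·0.8346 = 3029 Pa.
ΔP = 3029 Pa = 3.03 kPa.

ΔP ≈ 3.03 kPa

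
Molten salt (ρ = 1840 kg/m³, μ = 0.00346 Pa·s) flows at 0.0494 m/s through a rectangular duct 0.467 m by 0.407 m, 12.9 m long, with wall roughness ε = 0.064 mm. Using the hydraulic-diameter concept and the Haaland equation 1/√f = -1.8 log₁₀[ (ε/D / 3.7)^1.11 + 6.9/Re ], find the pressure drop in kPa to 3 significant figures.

ΔP ≈ 0.00199 kPa

Hydraulic diameter D_h = 4A/P = 4·(0.467·0.407)/(2·(0.467+0.407)) = 0.7603/1.748 = 0.4349 m.
Re = ρVD_h/μ = 1840·0.0494·0.4349/0.00346 = 1.143e+04.
ε/D_h = 6.4e-05/0.4349 = 0.000147; Haaland gives 1/√f = -1.8 log₁₀[1.3e-05+0.000604] = 5.778, so f = 0.02996.
ΔP = f(L/D_h)(ρV²/2) = 0.02996·12.9/0.4349·2.245 = 1.995 Pa.
ΔP = 0.00199 kPa.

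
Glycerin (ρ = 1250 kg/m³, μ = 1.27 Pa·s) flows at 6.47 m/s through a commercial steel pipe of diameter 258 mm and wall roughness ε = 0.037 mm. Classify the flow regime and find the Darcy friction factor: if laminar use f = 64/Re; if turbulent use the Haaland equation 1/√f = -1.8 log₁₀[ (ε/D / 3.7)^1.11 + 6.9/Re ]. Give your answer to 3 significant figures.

Re = ρVD/μ = 1250·6.47·0.258/1.27 = 1643.
Re < 2300 → laminar, so f = 64/Re = 0.03895 (roughness is irrelevant in laminar flow).

f ≈ 0.0390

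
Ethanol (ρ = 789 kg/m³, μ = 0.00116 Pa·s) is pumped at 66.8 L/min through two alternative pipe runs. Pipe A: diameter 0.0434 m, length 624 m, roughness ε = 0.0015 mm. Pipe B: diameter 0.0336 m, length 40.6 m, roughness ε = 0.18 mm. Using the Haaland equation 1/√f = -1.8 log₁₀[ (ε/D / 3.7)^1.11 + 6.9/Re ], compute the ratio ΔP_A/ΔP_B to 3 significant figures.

Pipe A: V = Q/A = 0.001113/0.001479 = 0.7526 m/s; Re = 2.222e+04; ε/D = 3.46e-05; Haaland → f = 0.02514; ΔP_A = f(L/D)(ρV²/2) = 8.075e+04 Pa.
Pipe B: V = Q/A = 0.001113/0.0008867 = 1.256 m/s; Re = 2.87e+04; ε/D = 0.00536; Haaland → f = 0.03375; ΔP_B = f(L/D)(ρV²/2) = 2.536e+04 Pa.
ΔP_A/ΔP_B = 8.075e+04/2.536e+04 = 3.18.

ΔP_A/ΔP_B ≈ 3.18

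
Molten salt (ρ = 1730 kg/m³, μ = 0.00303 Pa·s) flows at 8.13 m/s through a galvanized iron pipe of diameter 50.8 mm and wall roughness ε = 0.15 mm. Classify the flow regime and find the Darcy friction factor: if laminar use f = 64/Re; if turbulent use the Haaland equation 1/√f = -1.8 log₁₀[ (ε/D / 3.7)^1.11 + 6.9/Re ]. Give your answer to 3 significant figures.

f ≈ 0.0266

Re = ρVD/μ = 1730·8.13·0.0508/0.00303 = 2.358e+05.
Re > 4000 → turbulent. ε/D = 0.00015/0.0508 = 0.00295; Haaland: 1/√f = -1.8 log₁₀[0.000364 + 2.93e-05] = 6.129, so f = 0.02662.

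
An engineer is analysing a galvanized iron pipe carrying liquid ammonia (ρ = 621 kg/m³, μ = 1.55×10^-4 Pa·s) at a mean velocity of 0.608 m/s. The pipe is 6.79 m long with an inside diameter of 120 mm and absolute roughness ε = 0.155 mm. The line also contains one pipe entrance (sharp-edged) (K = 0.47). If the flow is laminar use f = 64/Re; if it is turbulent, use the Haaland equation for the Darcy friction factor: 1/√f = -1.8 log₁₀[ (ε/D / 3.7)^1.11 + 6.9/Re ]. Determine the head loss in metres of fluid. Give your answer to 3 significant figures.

h_f ≈ 0.0320 m

Reynolds number Re = ρVD/μ = 621 · 0.608 · 0.12 / 0.000155 = 2.923e+05.
Re > 4000 → turbulent. Relative roughness ε/D = 0.000155/0.12 = 0.00129. Haaland: 1/√f = -1.8 log₁₀[(0.00129/3.7)^1.11 + 6.9/2.923e+05] = -1.8 log₁₀[0.000145 + 2.36e-05] = 6.79, so f = 0.02169.
Total minor-loss coefficient ΣK = 1·0.47 = 0.47.
ΔP = [f·L/D + ΣK]·(ρV²/2) = [0.02169·6.79/0.12 + 0.47]·(621·0.608²/2) = [1.227 + 0.47]·114.8 = 194.8 Pa.
Head loss h_f = ΔP/(ρg) = 194.8/(621·9.81) = 0.0320 m.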